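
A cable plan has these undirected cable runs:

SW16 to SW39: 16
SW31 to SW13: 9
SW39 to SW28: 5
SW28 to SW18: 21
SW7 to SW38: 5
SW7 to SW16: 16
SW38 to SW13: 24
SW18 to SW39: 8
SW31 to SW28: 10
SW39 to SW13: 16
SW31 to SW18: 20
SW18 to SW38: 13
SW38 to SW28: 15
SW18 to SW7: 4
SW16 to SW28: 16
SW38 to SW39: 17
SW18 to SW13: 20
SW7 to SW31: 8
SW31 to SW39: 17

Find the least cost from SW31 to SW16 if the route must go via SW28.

26

Shortest SW31→SW28: SW31–SW28 = 10
Shortest SW28→SW16: SW28–SW16 = 16
Total via SW28: 10 + 16 = 26.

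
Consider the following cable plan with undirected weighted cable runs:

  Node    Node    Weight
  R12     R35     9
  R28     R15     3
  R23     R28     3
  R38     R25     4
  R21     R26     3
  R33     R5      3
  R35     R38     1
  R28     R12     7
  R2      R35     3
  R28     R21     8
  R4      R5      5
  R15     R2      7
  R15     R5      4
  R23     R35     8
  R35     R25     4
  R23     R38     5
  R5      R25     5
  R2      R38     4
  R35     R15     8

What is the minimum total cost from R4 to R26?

23

Enumerating some paths:
R4–R5–R25–R35–R38–R23–R28–R21–R26: 5+5+4+1+5+3+8+3 = 34
R4–R5–R15–R28–R21–R26: 5+4+3+8+3 = 23
R4–R5–R25–R38–R23–R28–R21–R26: 5+5+4+5+3+8+3 = 33
Cheapest is R4–R5–R15–R28–R21–R26 at 23.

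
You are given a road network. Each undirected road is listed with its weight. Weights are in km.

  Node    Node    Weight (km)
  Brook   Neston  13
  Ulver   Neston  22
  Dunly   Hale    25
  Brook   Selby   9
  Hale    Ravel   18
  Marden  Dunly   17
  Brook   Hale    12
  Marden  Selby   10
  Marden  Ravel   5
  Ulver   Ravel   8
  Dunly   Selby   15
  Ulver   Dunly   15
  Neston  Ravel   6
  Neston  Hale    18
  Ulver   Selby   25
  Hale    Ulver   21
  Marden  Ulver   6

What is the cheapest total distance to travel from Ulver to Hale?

Enumerating some paths:
Ulver → Hale: 21 = 21
Ulver → Ravel → Hale: 8+18 = 26
Cheapest is Ulver → Hale at 21 km.

21 km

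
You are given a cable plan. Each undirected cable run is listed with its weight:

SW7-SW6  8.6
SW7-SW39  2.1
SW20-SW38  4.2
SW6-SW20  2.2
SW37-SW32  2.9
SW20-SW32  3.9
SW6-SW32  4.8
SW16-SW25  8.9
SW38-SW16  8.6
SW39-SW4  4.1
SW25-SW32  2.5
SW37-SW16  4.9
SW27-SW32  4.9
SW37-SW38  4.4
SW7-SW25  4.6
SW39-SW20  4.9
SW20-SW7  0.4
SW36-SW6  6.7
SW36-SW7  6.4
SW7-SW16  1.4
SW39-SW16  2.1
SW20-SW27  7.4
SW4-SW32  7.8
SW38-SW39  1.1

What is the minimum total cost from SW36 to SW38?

9.6

Compare a few routes:
SW36–SW7–SW20–SW38: 6.4+0.4+4.2 = 11
SW36–SW7–SW16–SW39–SW38: 6.4+1.4+2.1+1.1 = 11
SW36–SW7–SW39–SW38: 6.4+2.1+1.1 = 9.6
The minimum is 9.6 via SW36–SW7–SW39–SW38.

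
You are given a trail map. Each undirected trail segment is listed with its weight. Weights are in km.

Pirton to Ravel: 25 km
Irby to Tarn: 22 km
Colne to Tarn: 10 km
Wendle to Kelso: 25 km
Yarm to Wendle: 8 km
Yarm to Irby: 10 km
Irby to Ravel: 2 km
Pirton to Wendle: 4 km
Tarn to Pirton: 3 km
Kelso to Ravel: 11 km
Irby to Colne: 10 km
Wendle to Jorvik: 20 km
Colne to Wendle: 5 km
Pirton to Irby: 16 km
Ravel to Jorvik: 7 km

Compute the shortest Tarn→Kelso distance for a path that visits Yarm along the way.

38 km

Shortest Tarn→Yarm: Tarn–Pirton–Wendle–Yarm = 15
Best Yarm to Kelso: Yarm–Irby–Ravel–Kelso costing 23
Total via Yarm: 15 + 23 = 38 km.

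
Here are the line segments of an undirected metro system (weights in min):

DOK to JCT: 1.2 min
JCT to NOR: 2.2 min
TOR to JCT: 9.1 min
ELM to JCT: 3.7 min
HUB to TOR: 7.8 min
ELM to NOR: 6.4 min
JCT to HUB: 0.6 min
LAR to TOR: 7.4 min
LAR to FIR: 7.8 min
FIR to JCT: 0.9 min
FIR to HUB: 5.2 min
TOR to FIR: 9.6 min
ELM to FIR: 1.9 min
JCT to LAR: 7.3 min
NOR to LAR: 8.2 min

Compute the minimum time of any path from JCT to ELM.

Candidate routes:
JCT → ELM: 3.7 = 3.7
JCT → FIR → ELM: 0.9+1.9 = 2.8
The minimum is 2.8 min via JCT → FIR → ELM.

2.8 min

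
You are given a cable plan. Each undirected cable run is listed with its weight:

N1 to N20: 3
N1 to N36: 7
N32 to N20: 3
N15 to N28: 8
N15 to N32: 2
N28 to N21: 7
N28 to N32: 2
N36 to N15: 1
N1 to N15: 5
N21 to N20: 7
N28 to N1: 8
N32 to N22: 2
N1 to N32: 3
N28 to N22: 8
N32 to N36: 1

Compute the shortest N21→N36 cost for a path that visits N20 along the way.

11

Shortest N21→N20: N21 → N20 = 7
Best N20 to N36: N20 → N32 → N36 costing 4
Total via N20: 7 + 4 = 11.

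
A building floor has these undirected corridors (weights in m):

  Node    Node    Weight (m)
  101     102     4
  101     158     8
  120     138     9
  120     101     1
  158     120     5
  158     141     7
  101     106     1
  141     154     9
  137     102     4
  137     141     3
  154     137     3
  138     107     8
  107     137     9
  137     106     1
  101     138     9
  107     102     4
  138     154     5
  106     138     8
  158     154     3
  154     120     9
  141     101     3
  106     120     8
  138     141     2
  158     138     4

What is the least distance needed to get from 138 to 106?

6 m

Compare a few routes:
138–141–101–106: 2+3+1 = 6
138–106: 8 = 8
The minimum is 6 m via 138–141–101–106.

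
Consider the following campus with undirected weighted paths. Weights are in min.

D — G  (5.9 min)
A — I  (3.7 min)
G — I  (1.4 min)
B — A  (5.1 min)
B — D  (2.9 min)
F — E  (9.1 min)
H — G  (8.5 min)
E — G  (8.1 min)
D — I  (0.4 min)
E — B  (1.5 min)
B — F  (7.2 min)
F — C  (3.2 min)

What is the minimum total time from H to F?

Candidate routes:
H - G - I - D - B - F: 8.5+1.4+0.4+2.9+7.2 = 20.4
H - G - I - D - B - E - F: 8.5+1.4+0.4+2.9+1.5+9.1 = 23.8
Cheapest is H - G - I - D - B - F at 20.4 min.

20.4 min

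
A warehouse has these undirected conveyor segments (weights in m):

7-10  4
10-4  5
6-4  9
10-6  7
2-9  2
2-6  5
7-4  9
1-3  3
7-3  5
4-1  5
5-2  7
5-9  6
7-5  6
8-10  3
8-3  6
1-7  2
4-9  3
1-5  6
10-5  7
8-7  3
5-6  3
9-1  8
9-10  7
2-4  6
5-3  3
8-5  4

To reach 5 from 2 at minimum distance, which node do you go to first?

Candidate routes:
2 - 6 - 5: 5+3 = 8
2 - 4 - 9 - 5: 6+3+6 = 15
2 - 9 - 5: 2+6 = 8
2 - 5: 7 = 7
Cheapest is 2 - 5 at 7 m.
So from 2 the first move is to 5.

5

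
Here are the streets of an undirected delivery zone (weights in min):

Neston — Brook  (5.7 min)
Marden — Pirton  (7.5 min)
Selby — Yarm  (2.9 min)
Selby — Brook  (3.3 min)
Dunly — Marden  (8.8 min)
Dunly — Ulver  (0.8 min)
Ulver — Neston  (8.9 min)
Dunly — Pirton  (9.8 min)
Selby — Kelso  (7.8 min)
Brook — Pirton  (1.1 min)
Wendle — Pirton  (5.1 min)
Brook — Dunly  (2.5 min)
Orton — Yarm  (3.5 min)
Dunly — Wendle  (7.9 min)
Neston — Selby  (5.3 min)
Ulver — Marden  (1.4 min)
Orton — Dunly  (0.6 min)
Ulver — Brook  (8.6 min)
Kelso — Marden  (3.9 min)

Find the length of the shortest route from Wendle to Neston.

11.9 min

Shortest distances from Wendle:
Wendle: 0
Pirton: 5.1  (via Wendle)
Brook: 6.2  (via Pirton)
Dunly: 7.9  (via Wendle)
Orton: 8.5  (via Dunly)
Ulver: 8.7  (via Dunly)
Selby: 9.5  (via Brook)
Marden: 10.1  (via Ulver)
Neston: 11.9  (via Brook)
Shortest route: Wendle–Pirton–Brook–Neston = 11.9 min.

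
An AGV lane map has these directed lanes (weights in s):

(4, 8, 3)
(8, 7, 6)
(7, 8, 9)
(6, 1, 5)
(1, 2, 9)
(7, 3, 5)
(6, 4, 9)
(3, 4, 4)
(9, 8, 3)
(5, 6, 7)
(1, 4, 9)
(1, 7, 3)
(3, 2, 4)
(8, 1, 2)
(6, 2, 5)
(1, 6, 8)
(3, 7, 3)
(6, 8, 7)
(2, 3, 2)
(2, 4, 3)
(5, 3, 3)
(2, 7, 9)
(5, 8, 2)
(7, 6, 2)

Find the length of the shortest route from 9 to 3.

Enumerating some paths:
9–8–1–2–3: 3+2+9+2 = 16
9–8–7–3: 3+6+5 = 14
9–8–1–7–3: 3+2+3+5 = 13
Cheapest is 9–8–1–7–3 at 13 s.

13 s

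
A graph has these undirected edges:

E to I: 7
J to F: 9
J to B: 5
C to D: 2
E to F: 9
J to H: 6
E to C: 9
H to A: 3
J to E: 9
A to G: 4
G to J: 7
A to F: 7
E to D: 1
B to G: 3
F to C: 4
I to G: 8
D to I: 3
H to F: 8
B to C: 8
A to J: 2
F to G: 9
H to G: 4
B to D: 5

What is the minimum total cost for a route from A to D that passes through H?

15

Shortest A→H: A → H = 3
Best H to D: H → G → B → D costing 12
Total via H: 3 + 12 = 15.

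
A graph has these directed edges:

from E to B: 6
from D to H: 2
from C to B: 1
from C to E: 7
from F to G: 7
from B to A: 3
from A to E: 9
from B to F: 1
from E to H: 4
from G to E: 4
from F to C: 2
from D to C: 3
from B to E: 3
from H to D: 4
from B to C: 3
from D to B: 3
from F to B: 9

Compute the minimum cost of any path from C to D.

Settle nodes by increasing distance from C:
C: 0
B: 1  (via C)
F: 2  (via B)
A: 4  (via B)
E: 4  (via B)
H: 8  (via E)
G: 9  (via F)
D: 12  (via H)
Shortest route: C–B–E–H–D = 12.

12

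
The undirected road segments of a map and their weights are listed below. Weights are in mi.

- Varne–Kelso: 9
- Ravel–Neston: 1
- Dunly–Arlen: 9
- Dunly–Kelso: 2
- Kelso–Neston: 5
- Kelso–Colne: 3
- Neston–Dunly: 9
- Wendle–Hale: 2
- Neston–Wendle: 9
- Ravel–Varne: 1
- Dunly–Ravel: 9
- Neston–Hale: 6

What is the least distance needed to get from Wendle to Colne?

16 mi

Shortest distances from Wendle:
Wendle: 0
Hale: 2  (via Wendle)
Neston: 8  (via Hale)
Ravel: 9  (via Neston)
Varne: 10  (via Ravel)
Kelso: 13  (via Neston)
Dunly: 15  (via Kelso)
Colne: 16  (via Kelso)
Shortest route: Wendle–Hale–Neston–Kelso–Colne = 16 mi.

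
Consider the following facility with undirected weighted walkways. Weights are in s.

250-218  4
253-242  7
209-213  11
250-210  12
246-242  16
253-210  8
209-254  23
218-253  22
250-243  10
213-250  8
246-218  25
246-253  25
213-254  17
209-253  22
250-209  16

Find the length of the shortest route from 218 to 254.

29 s

Candidate routes:
218 → 250 → 213 → 209 → 254: 4+8+11+23 = 46
218 → 250 → 209 → 254: 4+16+23 = 43
218 → 250 → 213 → 254: 4+8+17 = 29
The minimum is 29 s via 218 → 250 → 213 → 254.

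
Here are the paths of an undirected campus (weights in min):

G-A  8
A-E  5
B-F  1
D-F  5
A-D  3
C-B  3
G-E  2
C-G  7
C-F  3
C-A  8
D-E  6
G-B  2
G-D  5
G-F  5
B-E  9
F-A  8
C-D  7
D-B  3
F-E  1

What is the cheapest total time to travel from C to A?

8 min

Candidate routes:
C–F–E–A: 3+1+5 = 9
C–B–D–A: 3+3+3 = 9
C–A: 8 = 8
The minimum is 8 min via C–A.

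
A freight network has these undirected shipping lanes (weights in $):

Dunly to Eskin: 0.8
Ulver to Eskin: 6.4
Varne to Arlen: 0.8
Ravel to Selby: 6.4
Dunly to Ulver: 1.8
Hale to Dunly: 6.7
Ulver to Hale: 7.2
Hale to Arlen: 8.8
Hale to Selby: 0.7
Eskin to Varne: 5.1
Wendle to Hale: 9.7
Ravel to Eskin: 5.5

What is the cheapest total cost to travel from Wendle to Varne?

Running Dijkstra from Wendle:
Wendle: 0
Hale: 9.7  (via Wendle)
Selby: 10.4  (via Hale)
Dunly: 16.4  (via Hale)
Ravel: 16.8  (via Selby)
Ulver: 16.9  (via Hale)
Eskin: 17.2  (via Dunly)
Arlen: 18.5  (via Hale)
Varne: 19.3  (via Arlen)
Shortest route: Wendle–Hale–Arlen–Varne = $19.3.

$19.3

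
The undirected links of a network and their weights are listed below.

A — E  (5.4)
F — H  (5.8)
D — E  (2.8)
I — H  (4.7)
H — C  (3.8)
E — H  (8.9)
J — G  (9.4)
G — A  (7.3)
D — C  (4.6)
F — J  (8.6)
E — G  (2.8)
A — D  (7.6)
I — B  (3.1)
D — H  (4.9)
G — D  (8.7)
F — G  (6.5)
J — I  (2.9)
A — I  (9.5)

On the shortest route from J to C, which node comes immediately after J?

Enumerating some paths:
J - I - H - C: 2.9+4.7+3.8 = 11.4
J - G - E - D - C: 9.4+2.8+2.8+4.6 = 19.6
J - F - H - C: 8.6+5.8+3.8 = 18.2
J - I - H - D - C: 2.9+4.7+4.9+4.6 = 17.1
Cheapest is J - I - H - C at 11.4.
So from J the first move is to I.

I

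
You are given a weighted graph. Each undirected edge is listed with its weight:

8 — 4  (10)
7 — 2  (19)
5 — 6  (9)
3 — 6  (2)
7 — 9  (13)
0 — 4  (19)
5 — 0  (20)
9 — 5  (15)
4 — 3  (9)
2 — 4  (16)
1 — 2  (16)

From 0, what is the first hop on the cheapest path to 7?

5

Enumerating some paths:
0 → 4 → 2 → 7: 19+16+19 = 54
0 → 5 → 9 → 7: 20+15+13 = 48
The minimum is 48 via 0 → 5 → 9 → 7.
So from 0 the first move is to 5.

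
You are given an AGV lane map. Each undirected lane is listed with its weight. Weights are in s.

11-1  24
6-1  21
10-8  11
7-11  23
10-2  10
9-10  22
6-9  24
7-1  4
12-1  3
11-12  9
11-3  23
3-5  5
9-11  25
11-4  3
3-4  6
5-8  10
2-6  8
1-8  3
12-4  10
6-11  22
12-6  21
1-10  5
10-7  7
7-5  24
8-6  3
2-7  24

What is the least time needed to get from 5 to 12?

16 s

Running Dijkstra from 5:
5: 0
3: 5  (via 5)
8: 10  (via 5)
4: 11  (via 3)
1: 13  (via 8)
6: 13  (via 8)
11: 14  (via 4)
12: 16  (via 1)
Shortest route: 5 → 8 → 1 → 12 = 16 s.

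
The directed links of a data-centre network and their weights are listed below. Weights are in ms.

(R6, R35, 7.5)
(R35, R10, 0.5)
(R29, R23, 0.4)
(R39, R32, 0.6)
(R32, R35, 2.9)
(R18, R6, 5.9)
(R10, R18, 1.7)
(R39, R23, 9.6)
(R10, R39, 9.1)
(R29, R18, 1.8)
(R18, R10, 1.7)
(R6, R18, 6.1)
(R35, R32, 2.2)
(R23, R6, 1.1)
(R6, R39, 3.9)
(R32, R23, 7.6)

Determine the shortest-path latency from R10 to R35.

Running Dijkstra from R10:
R10: 0
R18: 1.7  (via R10)
R6: 7.6  (via R18)
R39: 9.1  (via R10)
R32: 9.7  (via R39)
R35: 12.6  (via R32)
Shortest route: R10–R39–R32–R35 = 12.6 ms.

12.6 ms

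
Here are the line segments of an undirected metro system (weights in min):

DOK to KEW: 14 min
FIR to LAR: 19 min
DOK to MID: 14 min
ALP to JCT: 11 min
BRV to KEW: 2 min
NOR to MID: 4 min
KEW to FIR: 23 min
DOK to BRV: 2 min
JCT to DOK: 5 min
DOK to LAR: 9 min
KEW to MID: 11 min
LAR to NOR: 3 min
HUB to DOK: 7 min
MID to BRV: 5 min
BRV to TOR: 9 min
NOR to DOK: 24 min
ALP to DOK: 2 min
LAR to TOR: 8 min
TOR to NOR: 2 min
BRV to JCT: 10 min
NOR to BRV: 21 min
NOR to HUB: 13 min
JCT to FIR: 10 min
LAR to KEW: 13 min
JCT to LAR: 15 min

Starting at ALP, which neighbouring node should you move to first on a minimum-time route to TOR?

DOK

Enumerating some paths:
ALP → DOK → BRV → MID → NOR → TOR: 2+2+5+4+2 = 15
ALP → DOK → LAR → NOR → TOR: 2+9+3+2 = 16
ALP → DOK → BRV → TOR: 2+2+9 = 13
ALP → DOK → LAR → TOR: 2+9+8 = 19
Cheapest is ALP → DOK → BRV → TOR at 13 min.
So from ALP the first move is to DOK.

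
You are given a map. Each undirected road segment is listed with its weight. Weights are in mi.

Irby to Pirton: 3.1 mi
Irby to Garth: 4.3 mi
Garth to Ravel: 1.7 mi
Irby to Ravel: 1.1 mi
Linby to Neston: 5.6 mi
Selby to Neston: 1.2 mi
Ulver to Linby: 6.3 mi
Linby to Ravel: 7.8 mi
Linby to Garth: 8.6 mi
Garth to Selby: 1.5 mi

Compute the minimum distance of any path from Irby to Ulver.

15.2 mi

Settle nodes by increasing distance from Irby:
Irby: 0
Ravel: 1.1  (via Irby)
Garth: 2.8  (via Ravel)
Pirton: 3.1  (via Irby)
Selby: 4.3  (via Garth)
Neston: 5.5  (via Selby)
Linby: 8.9  (via Ravel)
Ulver: 15.2  (via Linby)
Shortest route: Irby–Ravel–Linby–Ulver = 15.2 mi.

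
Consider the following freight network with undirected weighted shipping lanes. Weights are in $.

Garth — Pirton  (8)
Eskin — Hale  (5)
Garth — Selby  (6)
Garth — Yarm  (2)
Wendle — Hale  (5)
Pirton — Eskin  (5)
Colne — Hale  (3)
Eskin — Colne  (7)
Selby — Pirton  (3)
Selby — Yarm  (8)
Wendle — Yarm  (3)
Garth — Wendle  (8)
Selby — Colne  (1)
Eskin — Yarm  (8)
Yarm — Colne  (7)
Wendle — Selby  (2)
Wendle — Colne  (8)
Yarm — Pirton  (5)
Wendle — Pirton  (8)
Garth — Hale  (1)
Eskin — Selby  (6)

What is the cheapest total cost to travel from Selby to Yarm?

Candidate routes:
Selby–Colne–Hale–Garth–Yarm: 1+3+1+2 = 7
Selby–Yarm: 8 = 8
Selby–Wendle–Yarm: 2+3 = 5
Cheapest is Selby–Wendle–Yarm at $5.

$5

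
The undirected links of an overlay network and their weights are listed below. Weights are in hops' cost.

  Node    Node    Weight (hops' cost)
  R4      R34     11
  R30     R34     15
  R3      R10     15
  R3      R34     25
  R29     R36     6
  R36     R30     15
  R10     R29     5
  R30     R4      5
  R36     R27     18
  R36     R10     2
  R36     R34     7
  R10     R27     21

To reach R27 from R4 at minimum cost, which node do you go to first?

R34

Candidate routes:
R4 → R34 → R36 → R27: 11+7+18 = 36
R4 → R30 → R36 → R27: 5+15+18 = 38
Cheapest is R4 → R34 → R36 → R27 at 36 hops' cost.
So from R4 the first move is to R34.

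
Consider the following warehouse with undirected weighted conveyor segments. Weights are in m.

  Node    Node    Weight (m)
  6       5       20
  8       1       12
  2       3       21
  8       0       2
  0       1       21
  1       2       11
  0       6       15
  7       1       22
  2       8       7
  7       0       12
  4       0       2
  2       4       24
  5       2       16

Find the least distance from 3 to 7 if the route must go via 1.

Best 3 to 1: 3 → 2 → 1 costing 32
Shortest 1→7: 1 → 7 = 22
Total via 1: 32 + 22 = 54 m.

54 m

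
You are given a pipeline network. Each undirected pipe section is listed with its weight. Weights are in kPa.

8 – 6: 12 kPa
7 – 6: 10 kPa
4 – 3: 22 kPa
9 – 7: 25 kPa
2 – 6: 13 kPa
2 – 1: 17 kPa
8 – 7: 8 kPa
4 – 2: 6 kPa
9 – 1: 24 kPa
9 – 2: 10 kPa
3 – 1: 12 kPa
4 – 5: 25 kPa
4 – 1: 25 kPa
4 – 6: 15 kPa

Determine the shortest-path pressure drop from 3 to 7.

Running Dijkstra from 3:
3: 0
1: 12  (via 3)
4: 22  (via 3)
2: 28  (via 4)
9: 36  (via 1)
6: 37  (via 4)
5: 47  (via 4)
7: 47  (via 6)
Shortest route: 3–4–6–7 = 47 kPa.

47 kPa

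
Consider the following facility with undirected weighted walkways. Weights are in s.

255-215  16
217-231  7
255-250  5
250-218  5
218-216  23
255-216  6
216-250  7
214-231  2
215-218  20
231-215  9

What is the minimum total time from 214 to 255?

27 s

Candidate routes:
214 → 231 → 215 → 218 → 250 → 255: 2+9+20+5+5 = 41
214 → 231 → 215 → 255: 2+9+16 = 27
214 → 231 → 215 → 218 → 250 → 216 → 255: 2+9+20+5+7+6 = 49
The minimum is 27 s via 214 → 231 → 215 → 255.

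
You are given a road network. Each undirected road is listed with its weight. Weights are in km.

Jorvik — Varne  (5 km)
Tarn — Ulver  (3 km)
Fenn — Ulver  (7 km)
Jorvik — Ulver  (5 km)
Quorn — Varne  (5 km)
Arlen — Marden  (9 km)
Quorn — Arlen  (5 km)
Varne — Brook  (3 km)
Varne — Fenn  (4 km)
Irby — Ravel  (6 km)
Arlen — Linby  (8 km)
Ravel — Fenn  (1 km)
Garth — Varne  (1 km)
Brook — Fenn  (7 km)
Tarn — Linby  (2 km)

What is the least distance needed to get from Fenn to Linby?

Enumerating some paths:
Fenn - Brook - Varne - Jorvik - Ulver - Tarn - Linby: 7+3+5+5+3+2 = 25
Fenn - Ulver - Tarn - Linby: 7+3+2 = 12
Fenn - Varne - Jorvik - Ulver - Tarn - Linby: 4+5+5+3+2 = 19
Fenn - Varne - Quorn - Arlen - Linby: 4+5+5+8 = 22
Cheapest is Fenn - Ulver - Tarn - Linby at 12 km.

12 km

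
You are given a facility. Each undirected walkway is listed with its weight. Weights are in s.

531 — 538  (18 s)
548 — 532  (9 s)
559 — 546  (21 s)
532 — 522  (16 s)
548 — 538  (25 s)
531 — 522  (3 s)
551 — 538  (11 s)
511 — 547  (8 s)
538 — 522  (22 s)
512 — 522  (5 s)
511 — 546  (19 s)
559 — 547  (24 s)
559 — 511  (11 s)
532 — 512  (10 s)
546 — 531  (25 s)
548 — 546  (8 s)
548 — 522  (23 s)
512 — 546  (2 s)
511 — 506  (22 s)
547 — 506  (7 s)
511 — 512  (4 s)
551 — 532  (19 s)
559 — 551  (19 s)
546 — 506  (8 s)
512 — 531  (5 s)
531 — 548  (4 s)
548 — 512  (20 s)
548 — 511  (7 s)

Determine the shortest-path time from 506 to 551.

Candidate routes:
506 → 546 → 512 → 511 → 559 → 551: 8+2+4+11+19 = 44
506 → 546 → 512 → 532 → 551: 8+2+10+19 = 39
The minimum is 39 s via 506 → 546 → 512 → 532 → 551.

39 s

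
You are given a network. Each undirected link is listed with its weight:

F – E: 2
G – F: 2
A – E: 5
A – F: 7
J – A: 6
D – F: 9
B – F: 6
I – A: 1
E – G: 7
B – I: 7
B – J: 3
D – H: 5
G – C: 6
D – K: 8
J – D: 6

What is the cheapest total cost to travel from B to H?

14

Settle nodes by increasing distance from B:
B: 0
J: 3  (via B)
F: 6  (via B)
I: 7  (via B)
A: 8  (via I)
E: 8  (via F)
G: 8  (via F)
D: 9  (via J)
C: 14  (via G)
H: 14  (via D)
Shortest route: B–J–D–H = 14.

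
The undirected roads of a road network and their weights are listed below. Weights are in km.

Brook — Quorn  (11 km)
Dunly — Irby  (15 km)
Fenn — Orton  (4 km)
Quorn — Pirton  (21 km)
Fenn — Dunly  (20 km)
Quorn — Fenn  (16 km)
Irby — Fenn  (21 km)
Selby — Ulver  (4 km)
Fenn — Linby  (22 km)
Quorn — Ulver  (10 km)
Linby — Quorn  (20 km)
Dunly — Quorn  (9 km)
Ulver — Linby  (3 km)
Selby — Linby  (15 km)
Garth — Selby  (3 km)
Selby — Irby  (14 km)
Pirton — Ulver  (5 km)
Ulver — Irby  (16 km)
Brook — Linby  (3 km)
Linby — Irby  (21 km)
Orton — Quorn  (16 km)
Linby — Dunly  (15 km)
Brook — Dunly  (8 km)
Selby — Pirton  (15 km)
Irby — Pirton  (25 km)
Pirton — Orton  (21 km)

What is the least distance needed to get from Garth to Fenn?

32 km

Shortest distances from Garth:
Garth: 0
Selby: 3  (via Garth)
Ulver: 7  (via Selby)
Linby: 10  (via Ulver)
Pirton: 12  (via Ulver)
Brook: 13  (via Linby)
Irby: 17  (via Selby)
Quorn: 17  (via Ulver)
Dunly: 21  (via Brook)
Fenn: 32  (via Linby)
Shortest route: Garth → Selby → Ulver → Linby → Fenn = 32 km.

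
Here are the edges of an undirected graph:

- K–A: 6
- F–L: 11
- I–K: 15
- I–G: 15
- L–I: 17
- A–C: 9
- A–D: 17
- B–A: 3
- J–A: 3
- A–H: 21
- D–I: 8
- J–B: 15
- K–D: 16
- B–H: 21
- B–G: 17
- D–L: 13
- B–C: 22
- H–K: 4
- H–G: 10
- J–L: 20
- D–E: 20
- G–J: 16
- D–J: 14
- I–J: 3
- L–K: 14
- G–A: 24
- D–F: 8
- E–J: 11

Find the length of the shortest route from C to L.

Running Dijkstra from C:
C: 0
A: 9  (via C)
B: 12  (via A)
J: 12  (via A)
I: 15  (via J)
K: 15  (via A)
H: 19  (via K)
D: 23  (via I)
E: 23  (via J)
G: 28  (via J)
L: 29  (via K)
Shortest route: C–A–K–L = 29.

29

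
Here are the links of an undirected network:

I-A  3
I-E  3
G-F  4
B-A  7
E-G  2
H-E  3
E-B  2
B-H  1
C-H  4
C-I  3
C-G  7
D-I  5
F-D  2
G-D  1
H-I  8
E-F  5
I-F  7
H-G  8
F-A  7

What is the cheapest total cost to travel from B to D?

Compare a few routes:
B–E–F–D: 2+5+2 = 9
B–E–G–D: 2+2+1 = 5
B–H–E–G–D: 1+3+2+1 = 7
Cheapest is B–E–G–D at 5.

5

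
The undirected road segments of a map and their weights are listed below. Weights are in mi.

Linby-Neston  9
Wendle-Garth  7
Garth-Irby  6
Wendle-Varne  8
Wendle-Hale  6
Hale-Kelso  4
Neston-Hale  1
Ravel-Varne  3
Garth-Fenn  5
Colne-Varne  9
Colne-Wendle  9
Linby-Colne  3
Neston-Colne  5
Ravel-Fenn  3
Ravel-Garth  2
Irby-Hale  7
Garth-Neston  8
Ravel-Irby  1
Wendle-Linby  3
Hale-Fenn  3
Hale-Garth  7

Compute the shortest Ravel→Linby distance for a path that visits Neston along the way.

Best Ravel to Neston: Ravel–Fenn–Hale–Neston costing 7
Best Neston to Linby: Neston–Colne–Linby costing 8
Total via Neston: 7 + 8 = 15 mi.

15 mi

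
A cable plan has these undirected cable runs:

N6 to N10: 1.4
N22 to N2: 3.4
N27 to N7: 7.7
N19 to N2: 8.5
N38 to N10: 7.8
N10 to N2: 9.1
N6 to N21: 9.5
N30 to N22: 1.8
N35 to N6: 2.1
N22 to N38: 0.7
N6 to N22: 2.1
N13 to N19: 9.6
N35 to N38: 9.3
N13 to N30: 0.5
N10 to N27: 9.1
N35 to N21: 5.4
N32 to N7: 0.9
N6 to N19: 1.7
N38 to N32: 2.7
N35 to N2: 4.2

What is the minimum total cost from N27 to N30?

Running Dijkstra from N27:
N27: 0
N7: 7.7  (via N27)
N32: 8.6  (via N7)
N10: 9.1  (via N27)
N6: 10.5  (via N10)
N38: 11.3  (via N32)
N22: 12  (via N38)
N19: 12.2  (via N6)
N35: 12.6  (via N6)
N30: 13.8  (via N22)
Shortest route: N27–N7–N32–N38–N22–N30 = 13.8.

13.8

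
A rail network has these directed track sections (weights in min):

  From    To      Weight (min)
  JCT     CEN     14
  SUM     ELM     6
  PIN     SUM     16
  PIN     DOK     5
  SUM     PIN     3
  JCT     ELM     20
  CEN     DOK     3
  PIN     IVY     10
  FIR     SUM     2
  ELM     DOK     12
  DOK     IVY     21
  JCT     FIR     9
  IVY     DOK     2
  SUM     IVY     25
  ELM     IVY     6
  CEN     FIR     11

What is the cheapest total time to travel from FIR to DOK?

10 min

Shortest distances from FIR:
FIR: 0
SUM: 2  (via FIR)
PIN: 5  (via SUM)
ELM: 8  (via SUM)
DOK: 10  (via PIN)
Shortest route: FIR → SUM → PIN → DOK = 10 min.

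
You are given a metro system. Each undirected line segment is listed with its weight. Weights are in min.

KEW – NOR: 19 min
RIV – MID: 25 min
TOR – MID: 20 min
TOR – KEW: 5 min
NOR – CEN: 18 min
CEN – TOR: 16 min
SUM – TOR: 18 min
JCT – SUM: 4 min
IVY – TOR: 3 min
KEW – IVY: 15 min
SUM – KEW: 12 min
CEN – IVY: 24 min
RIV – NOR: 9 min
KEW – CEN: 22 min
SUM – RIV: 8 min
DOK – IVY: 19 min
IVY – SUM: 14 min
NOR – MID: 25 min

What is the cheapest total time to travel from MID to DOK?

Compare a few routes:
MID - RIV - SUM - IVY - DOK: 25+8+14+19 = 66
MID - TOR - KEW - IVY - DOK: 20+5+15+19 = 59
MID - TOR - IVY - DOK: 20+3+19 = 42
The minimum is 42 min via MID - TOR - IVY - DOK.

42 min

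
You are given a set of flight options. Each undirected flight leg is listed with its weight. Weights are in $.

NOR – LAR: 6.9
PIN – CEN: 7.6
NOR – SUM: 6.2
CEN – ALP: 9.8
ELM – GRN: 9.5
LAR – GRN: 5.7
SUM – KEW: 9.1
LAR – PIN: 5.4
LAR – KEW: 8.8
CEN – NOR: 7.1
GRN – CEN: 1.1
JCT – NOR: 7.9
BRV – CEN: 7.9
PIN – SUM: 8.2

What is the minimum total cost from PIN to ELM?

Compare a few routes:
PIN–CEN–GRN–ELM: 7.6+1.1+9.5 = 18.2
PIN–LAR–GRN–ELM: 5.4+5.7+9.5 = 20.6
The minimum is $18.2 via PIN–CEN–GRN–ELM.

$18.2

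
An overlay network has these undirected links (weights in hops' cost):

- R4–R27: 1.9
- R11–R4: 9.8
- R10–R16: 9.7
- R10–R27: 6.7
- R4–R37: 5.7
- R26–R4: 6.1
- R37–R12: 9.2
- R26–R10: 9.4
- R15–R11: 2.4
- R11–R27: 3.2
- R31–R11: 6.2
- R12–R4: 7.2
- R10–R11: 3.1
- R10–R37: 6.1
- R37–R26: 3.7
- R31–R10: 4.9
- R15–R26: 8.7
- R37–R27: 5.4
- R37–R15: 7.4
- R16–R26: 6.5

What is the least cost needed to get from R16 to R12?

Shortest distances from R16:
R16: 0
R26: 6.5  (via R16)
R10: 9.7  (via R16)
R37: 10.2  (via R26)
R4: 12.6  (via R26)
R11: 12.8  (via R10)
R27: 14.5  (via R4)
R31: 14.6  (via R10)
R15: 15.2  (via R26)
R12: 19.4  (via R37)
Shortest route: R16–R26–R37–R12 = 19.4 hops' cost.

19.4 hops' cost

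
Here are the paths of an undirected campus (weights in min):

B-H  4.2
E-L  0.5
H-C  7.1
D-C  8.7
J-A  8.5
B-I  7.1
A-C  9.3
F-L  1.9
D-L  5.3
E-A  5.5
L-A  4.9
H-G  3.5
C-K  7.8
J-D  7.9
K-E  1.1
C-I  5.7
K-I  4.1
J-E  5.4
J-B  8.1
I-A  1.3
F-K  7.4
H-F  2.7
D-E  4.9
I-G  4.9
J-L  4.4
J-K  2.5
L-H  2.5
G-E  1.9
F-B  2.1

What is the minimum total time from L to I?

Shortest distances from L:
L: 0
E: 0.5  (via L)
K: 1.6  (via E)
F: 1.9  (via L)
G: 2.4  (via E)
H: 2.5  (via L)
B: 4  (via F)
J: 4.1  (via K)
A: 4.9  (via L)
D: 5.3  (via L)
I: 5.7  (via K)
Shortest route: L–E–K–I = 5.7 min.

5.7 min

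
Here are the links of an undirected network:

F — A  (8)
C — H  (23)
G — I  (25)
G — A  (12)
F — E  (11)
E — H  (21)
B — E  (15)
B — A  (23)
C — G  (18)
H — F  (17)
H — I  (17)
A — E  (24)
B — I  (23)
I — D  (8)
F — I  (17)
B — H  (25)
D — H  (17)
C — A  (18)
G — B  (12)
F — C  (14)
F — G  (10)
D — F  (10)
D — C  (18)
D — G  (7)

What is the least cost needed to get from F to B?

22

Shortest distances from F:
F: 0
A: 8  (via F)
D: 10  (via F)
G: 10  (via F)
E: 11  (via F)
C: 14  (via F)
H: 17  (via F)
I: 17  (via F)
B: 22  (via G)
Shortest route: F–G–B = 22.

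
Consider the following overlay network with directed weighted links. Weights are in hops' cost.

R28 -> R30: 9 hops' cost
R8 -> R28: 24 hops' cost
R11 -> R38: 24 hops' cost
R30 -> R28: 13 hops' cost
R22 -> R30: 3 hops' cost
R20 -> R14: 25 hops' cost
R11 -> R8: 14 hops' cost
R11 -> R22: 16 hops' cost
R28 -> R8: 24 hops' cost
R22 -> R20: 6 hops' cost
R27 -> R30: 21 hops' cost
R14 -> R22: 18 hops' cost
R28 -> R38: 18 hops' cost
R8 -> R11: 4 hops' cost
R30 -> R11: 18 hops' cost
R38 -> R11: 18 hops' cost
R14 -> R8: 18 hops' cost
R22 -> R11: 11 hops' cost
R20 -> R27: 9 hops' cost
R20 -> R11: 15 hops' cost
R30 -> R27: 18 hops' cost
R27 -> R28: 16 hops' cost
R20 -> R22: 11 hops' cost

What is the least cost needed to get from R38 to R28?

50 hops' cost

Enumerating some paths:
R38–R11–R8–R28: 18+14+24 = 56
R38–R11–R22–R30–R27–R28: 18+16+3+18+16 = 71
R38–R11–R22–R20–R27–R28: 18+16+6+9+16 = 65
R38–R11–R22–R30–R28: 18+16+3+13 = 50
The minimum is 50 hops' cost via R38–R11–R22–R30–R28.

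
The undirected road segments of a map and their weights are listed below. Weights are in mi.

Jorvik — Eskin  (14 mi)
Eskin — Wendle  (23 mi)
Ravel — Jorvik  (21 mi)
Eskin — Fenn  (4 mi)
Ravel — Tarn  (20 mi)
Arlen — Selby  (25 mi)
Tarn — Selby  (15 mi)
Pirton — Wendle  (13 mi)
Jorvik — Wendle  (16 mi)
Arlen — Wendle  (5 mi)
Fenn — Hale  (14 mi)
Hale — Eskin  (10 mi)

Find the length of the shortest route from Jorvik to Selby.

46 mi

Compare a few routes:
Jorvik–Wendle–Arlen–Selby: 16+5+25 = 46
Jorvik–Ravel–Tarn–Selby: 21+20+15 = 56
Cheapest is Jorvik–Wendle–Arlen–Selby at 46 mi.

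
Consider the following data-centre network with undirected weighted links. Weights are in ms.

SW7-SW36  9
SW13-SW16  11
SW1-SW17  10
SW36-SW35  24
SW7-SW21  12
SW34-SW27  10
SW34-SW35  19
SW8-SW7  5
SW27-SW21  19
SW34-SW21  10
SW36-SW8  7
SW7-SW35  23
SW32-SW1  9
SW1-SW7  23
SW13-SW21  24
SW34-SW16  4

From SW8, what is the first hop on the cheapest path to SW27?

SW7

Candidate routes:
SW8 → SW7 → SW21 → SW27: 5+12+19 = 36
SW8 → SW7 → SW21 → SW34 → SW27: 5+12+10+10 = 37
SW8 → SW36 → SW7 → SW21 → SW27: 7+9+12+19 = 47
The minimum is 36 ms via SW8 → SW7 → SW21 → SW27.
So from SW8 the first move is to SW7.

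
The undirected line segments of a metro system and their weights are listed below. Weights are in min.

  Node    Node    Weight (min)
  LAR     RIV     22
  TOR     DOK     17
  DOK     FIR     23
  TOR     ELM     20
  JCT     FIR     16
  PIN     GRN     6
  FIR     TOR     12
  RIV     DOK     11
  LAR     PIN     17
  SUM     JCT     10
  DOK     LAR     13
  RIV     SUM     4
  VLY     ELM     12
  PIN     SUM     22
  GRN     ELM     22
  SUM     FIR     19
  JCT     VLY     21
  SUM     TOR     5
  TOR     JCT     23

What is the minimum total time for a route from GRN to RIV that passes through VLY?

69 min

Shortest GRN→VLY: GRN–ELM–VLY = 34
Best VLY to RIV: VLY–JCT–SUM–RIV costing 35
Total via VLY: 34 + 35 = 69 min.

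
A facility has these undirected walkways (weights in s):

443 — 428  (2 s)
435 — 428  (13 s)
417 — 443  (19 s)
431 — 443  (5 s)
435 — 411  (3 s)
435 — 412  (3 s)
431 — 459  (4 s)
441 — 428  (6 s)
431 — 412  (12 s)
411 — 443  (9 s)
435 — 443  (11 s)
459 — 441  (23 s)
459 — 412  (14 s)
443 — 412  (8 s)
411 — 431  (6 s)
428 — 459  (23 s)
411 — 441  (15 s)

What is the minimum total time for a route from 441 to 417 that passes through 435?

Best 441 to 435: 441–411–435 costing 18
Shortest 435→417: 435–443–417 = 30
Total via 435: 18 + 30 = 48 s.

48 s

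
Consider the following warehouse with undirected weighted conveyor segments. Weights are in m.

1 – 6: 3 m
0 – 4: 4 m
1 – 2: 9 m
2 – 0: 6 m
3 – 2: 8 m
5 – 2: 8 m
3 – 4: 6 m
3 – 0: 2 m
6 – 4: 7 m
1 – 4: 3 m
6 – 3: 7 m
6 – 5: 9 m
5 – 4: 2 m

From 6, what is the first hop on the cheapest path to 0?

Candidate routes:
6 - 1 - 4 - 0: 3+3+4 = 10
6 - 3 - 0: 7+2 = 9
Cheapest is 6 - 3 - 0 at 9 m.
So from 6 the first move is to 3.

3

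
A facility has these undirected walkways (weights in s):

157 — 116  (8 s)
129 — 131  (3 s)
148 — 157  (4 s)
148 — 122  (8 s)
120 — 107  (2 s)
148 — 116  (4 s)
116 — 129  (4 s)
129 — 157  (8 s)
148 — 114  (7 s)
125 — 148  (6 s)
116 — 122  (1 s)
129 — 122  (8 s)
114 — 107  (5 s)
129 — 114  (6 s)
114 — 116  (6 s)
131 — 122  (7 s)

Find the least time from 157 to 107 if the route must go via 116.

Best 157 to 116: 157 → 116 costing 8
Best 116 to 107: 116 → 114 → 107 costing 11
Total via 116: 8 + 11 = 19 s.

19 s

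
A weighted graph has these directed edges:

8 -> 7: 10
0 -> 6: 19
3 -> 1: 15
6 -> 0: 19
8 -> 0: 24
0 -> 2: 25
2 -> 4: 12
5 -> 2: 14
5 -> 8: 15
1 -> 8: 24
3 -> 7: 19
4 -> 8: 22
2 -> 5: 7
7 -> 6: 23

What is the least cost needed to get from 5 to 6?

48

Compare a few routes:
5 → 8 → 7 → 6: 15+10+23 = 48
5 → 8 → 0 → 6: 15+24+19 = 58
5 → 2 → 4 → 8 → 0 → 6: 14+12+22+24+19 = 91
5 → 2 → 4 → 8 → 7 → 6: 14+12+22+10+23 = 81
Cheapest is 5 → 8 → 7 → 6 at 48.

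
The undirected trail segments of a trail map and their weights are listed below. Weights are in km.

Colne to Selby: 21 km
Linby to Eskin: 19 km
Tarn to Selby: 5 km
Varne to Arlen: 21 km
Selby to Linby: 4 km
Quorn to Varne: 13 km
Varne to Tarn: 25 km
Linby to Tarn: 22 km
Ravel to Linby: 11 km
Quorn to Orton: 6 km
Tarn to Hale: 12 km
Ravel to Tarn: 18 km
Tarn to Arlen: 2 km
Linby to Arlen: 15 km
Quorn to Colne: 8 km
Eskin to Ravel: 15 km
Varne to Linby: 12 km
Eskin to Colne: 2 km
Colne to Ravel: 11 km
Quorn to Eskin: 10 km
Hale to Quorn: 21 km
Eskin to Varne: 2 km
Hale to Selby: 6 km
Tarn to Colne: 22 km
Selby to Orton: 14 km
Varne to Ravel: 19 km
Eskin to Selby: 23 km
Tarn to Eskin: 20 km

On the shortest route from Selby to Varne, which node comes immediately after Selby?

Candidate routes:
Selby → Linby → Eskin → Varne: 4+19+2 = 25
Selby → Colne → Eskin → Varne: 21+2+2 = 25
Selby → Eskin → Varne: 23+2 = 25
Selby → Linby → Varne: 4+12 = 16
Cheapest is Selby → Linby → Varne at 16 km.
So from Selby the first move is to Linby.

Linby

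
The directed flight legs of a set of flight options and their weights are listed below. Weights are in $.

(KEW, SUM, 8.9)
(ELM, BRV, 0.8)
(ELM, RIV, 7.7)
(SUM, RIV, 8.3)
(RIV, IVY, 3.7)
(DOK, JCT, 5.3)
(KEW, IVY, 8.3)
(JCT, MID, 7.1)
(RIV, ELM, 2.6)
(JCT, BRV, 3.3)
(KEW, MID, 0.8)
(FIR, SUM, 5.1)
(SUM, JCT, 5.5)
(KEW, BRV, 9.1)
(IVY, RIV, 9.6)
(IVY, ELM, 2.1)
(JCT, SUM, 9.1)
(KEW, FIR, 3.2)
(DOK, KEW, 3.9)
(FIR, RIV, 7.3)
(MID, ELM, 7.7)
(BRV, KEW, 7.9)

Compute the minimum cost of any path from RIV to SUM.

$19.6

Candidate routes:
RIV → ELM → BRV → KEW → FIR → SUM: 2.6+0.8+7.9+3.2+5.1 = 19.6
RIV → ELM → BRV → KEW → SUM: 2.6+0.8+7.9+8.9 = 20.2
The minimum is $19.6 via RIV → ELM → BRV → KEW → FIR → SUM.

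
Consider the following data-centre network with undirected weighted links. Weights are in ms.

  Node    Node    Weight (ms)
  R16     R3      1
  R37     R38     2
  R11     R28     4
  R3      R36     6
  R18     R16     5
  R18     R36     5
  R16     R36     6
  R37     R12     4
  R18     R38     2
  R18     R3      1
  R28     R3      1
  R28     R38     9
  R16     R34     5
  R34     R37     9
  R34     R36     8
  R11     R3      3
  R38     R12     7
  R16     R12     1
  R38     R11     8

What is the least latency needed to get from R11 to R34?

Compare a few routes:
R11 - R28 - R3 - R16 - R34: 4+1+1+5 = 11
R11 - R3 - R18 - R16 - R34: 3+1+5+5 = 14
R11 - R28 - R3 - R18 - R16 - R34: 4+1+1+5+5 = 16
R11 - R3 - R16 - R34: 3+1+5 = 9
Cheapest is R11 - R3 - R16 - R34 at 9 ms.

9 ms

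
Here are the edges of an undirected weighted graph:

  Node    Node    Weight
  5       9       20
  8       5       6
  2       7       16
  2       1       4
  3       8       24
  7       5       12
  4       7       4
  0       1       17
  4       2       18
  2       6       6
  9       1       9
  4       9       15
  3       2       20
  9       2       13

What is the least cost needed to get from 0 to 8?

52

Candidate routes:
0 - 1 - 9 - 5 - 8: 17+9+20+6 = 52
0 - 1 - 2 - 7 - 5 - 8: 17+4+16+12+6 = 55
The minimum is 52 via 0 - 1 - 9 - 5 - 8.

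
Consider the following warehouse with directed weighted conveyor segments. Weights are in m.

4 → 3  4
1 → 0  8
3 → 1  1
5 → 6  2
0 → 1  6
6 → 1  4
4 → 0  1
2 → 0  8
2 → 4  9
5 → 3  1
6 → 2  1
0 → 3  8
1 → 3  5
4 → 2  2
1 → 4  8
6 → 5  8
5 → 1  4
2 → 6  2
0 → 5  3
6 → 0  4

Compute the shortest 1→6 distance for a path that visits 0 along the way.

Best 1 to 0: 1–0 costing 8
Best 0 to 6: 0–5–6 costing 5
Total via 0: 8 + 5 = 13 m.

13 m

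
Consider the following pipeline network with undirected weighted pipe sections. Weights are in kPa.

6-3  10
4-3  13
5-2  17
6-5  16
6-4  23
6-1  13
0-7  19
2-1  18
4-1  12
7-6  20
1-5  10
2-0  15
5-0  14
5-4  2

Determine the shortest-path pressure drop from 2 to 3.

32 kPa

Candidate routes:
2–1–6–3: 18+13+10 = 41
2–1–4–3: 18+12+13 = 43
2–1–5–4–3: 18+10+2+13 = 43
2–5–4–3: 17+2+13 = 32
Cheapest is 2–5–4–3 at 32 kPa.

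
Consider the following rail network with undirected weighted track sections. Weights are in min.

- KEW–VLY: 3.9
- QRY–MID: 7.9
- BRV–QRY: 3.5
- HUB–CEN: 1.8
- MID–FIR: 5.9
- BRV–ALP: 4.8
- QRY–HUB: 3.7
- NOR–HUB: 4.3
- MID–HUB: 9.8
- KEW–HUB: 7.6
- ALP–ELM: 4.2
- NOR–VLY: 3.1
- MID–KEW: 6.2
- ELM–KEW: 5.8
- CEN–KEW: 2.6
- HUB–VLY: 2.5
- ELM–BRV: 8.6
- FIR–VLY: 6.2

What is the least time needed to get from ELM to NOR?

Shortest distances from ELM:
ELM: 0
ALP: 4.2  (via ELM)
KEW: 5.8  (via ELM)
CEN: 8.4  (via KEW)
BRV: 8.6  (via ELM)
VLY: 9.7  (via KEW)
HUB: 10.2  (via CEN)
MID: 12  (via KEW)
QRY: 12.1  (via BRV)
NOR: 12.8  (via VLY)
Shortest route: ELM–KEW–VLY–NOR = 12.8 min.

12.8 min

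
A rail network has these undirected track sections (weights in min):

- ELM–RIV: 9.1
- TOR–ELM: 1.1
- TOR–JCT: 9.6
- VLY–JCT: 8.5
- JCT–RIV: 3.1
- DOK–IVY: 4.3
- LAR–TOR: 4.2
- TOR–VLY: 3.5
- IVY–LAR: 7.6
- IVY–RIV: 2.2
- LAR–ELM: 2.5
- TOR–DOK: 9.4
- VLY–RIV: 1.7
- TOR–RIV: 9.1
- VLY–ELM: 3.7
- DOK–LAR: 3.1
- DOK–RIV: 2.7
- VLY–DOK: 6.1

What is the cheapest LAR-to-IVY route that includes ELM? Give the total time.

Shortest LAR→ELM: LAR → ELM = 2.5
Shortest ELM→IVY: ELM → VLY → RIV → IVY = 7.6
Total via ELM: 2.5 + 7.6 = 10.1 min.

10.1 min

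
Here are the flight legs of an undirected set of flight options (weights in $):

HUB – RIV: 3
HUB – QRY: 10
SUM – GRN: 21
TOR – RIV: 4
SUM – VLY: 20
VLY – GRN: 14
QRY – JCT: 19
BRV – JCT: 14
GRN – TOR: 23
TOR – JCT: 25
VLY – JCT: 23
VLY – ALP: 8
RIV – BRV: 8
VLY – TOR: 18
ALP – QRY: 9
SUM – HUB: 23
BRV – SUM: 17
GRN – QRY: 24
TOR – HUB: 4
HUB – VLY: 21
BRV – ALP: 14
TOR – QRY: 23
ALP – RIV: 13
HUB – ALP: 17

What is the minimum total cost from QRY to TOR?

$14

Settle nodes by increasing distance from QRY:
QRY: 0
ALP: 9  (via QRY)
HUB: 10  (via QRY)
RIV: 13  (via HUB)
TOR: 14  (via HUB)
Shortest route: QRY–HUB–TOR = $14.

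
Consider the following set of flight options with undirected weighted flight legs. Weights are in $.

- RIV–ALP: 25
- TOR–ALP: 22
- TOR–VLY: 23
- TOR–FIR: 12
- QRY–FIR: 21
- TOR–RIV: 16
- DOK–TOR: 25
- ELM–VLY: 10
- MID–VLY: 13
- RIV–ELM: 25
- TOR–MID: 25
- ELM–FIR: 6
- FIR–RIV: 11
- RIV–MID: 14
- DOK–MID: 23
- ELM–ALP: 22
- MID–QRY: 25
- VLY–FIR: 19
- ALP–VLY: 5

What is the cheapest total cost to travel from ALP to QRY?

Enumerating some paths:
ALP–VLY–MID–QRY: 5+13+25 = 43
ALP–VLY–ELM–FIR–QRY: 5+10+6+21 = 42
Cheapest is ALP–VLY–ELM–FIR–QRY at $42.

$42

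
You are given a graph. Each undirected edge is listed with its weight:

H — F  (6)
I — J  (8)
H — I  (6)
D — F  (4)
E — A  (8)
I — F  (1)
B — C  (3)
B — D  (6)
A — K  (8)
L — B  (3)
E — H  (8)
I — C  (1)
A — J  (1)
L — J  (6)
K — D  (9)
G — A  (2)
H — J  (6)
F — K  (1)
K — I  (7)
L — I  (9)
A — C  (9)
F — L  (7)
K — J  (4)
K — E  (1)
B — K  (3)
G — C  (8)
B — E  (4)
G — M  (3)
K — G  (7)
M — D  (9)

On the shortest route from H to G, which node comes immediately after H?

Candidate routes:
H–F–K–J–A–G: 6+1+4+1+2 = 14
H–F–K–G: 6+1+7 = 14
H–J–A–G: 6+1+2 = 9
Cheapest is H–J–A–G at 9.
So from H the first move is to J.

J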